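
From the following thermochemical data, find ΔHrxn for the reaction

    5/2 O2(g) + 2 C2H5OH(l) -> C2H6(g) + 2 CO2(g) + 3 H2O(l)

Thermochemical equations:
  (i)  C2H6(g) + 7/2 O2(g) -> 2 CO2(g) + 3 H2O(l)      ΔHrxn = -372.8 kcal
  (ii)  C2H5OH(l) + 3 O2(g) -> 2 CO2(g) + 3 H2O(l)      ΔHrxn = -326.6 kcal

ΔHrxn = -280.4 kcal

(i) reversed (reverse to put C2H6(g) on the product side): +372.8 kcal
(ii) × 2 (scale by 2 for the 2 C2H5OH(l)): (2)·(-326.6) = -653.2 kcal
By Hess's law, ΔHrxn = (-1)·(-372.8) + (2)·(-326.6) = -280.4 kcal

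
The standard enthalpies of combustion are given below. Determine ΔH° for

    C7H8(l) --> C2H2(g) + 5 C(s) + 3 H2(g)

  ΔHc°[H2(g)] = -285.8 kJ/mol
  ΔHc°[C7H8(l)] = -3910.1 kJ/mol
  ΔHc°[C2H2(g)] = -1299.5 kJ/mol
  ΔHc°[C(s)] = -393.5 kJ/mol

With combustion enthalpies, reactants minus products:
= [1·(-3910.1)] − [1·(-1299.5) + 5·(-393.5) + 3·(-285.8)]
= 214.3 kJ/mol

ΔH° = 214.3 kJ/mol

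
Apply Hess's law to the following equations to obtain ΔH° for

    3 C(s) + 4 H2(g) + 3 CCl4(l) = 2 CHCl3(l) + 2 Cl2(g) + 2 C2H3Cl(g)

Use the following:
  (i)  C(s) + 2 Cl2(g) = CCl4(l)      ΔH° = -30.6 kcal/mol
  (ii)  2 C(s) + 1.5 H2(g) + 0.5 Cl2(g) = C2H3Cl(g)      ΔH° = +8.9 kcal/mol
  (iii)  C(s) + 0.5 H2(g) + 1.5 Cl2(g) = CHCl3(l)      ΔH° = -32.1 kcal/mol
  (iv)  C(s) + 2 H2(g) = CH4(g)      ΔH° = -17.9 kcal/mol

ΔH° = 45.4 kcal/mol

(i) reversed and × 3: (-3)·(-30.6) = +91.8 kcal/mol
(ii) × 2: (2)·(+8.9) = +17.8 kcal/mol
(iii) × 2: (2)·(-32.1) = -64.2 kcal/mol
(iv): not needed.
Since enthalpy is a state function, ΔH° = (-3)·(-30.6) + (2)·(+8.9) + (2)·(-32.1) = 45.4 kcal/mol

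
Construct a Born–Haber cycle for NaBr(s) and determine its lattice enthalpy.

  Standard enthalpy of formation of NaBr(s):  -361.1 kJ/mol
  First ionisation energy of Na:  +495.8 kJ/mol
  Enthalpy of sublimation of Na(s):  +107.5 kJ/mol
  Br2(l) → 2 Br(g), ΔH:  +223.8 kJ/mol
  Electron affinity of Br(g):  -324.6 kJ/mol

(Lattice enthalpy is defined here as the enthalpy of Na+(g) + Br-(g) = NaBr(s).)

U = -751.7 kJ/mol

ΔHf° = 1·ΔHsub + 1·(ΣIE) + 1/2·D(Br2) + 1·EA + U
-361.1 = 1·(+107.5) + 1·(+495.8) + 1/2·(+223.8) + 1·(-324.6) + U
U = -361.1 − (+390.6) = -751.7 kJ/mol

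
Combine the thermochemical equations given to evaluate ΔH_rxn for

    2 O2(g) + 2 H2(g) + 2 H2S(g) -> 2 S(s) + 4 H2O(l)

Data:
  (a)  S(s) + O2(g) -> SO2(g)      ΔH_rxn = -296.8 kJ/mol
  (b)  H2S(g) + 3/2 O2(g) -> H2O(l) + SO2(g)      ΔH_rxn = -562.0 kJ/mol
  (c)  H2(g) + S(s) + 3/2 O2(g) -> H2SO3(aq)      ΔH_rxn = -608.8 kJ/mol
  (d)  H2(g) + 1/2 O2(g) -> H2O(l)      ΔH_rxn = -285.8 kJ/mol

(a) reversed and × 2: (-2)·(-296.8) = +593.6 kJ/mol
(b) × 2 (scale by 2 for the 2 H2S(g)): (2)·(-562.0) = -1124.0 kJ/mol
(c): not needed (H2SO3(aq) appears nowhere else).
(d) × 2: (2)·(-285.8) = -571.6 kJ/mol
By Hess's law, ΔH_rxn = (+593.6) + (-1124.0) + (-571.6) = -1102.0 kJ/mol

ΔH_rxn = -1102.0 kJ/mol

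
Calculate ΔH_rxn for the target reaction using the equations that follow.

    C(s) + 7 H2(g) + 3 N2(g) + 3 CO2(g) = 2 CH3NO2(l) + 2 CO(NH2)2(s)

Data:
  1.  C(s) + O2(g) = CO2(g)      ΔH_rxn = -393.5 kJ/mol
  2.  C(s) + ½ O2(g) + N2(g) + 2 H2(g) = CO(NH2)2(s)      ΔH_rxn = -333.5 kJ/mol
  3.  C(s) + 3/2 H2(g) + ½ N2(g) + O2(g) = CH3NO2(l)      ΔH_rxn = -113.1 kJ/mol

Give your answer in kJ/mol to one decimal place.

eq. 1 reversed and × 3: (-3)·(-393.5) = +1180.5 kJ/mol
eq. 2 × 2: (2)·(-333.5) = -667.0 kJ/mol
eq. 3 × 2: (2)·(-113.1) = -226.2 kJ/mol
Since enthalpy is a state function, ΔH_rxn = (-3)·(-393.5) + (2)·(-333.5) + (2)·(-113.1) = 287.3 kJ/mol

ΔH_rxn = 287.3 kJ/mol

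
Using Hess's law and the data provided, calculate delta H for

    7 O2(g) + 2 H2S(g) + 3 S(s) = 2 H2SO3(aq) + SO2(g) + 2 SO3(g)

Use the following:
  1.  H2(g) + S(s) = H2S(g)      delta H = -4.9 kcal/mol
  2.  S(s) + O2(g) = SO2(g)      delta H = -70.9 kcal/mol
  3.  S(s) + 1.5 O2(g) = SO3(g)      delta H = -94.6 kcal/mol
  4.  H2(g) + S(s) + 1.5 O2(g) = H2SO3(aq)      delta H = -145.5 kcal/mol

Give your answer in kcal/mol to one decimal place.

eq. 1 reversed and × 2 (H2S(g) must end up as a reactant; ×2 to match 2 H2S(g) in the target): (-2)·(-4.9) = +9.8 kcal/mol
eq. 2 as written (SO2(g) already on the product side): -70.9 kcal/mol
eq. 3 × 2 (scale by 2 for the 2 SO3(g)): (2)·(-94.6) = -189.2 kcal/mol
eq. 4 × 2 (×2 to match 2 H2SO3(aq) in the target): (2)·(-145.5) = -291.0 kcal/mol
delta H = (-2)·(-4.9) + (1)·(-70.9) + (2)·(-94.6) + (2)·(-145.5) = -541.3 kcal/mol

delta H = -541.3 kcal/mol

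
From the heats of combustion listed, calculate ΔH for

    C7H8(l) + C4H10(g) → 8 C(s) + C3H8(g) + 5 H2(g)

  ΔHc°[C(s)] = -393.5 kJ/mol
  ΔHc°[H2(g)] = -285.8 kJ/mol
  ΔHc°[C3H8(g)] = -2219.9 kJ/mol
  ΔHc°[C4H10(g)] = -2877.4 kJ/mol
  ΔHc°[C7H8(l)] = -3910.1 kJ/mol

With combustion enthalpies, reactants minus products:
= [1·(-3910.1) + 1·(-2877.4)] − [8·(-393.5) + 1·(-2219.9) + 5·(-285.8)]
= 9.4 kJ/mol

ΔH = 9.4 kJ/mol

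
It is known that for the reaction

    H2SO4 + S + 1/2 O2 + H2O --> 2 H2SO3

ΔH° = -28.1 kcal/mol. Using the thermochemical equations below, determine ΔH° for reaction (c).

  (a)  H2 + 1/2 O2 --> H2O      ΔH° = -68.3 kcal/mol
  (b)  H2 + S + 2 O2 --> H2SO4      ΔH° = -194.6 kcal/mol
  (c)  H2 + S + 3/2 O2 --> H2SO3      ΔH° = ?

(a) reversed: +68.3 kcal/mol
(b) reversed: +194.6 kcal/mol
(c) × 2: contributes 2·x
-28.1 = (+68.3) + (+194.6) + 2·x
x = (-28.1 − (+262.9)) / (2) = -145.5 kcal/mol

ΔH° = -145.5 kcal/mol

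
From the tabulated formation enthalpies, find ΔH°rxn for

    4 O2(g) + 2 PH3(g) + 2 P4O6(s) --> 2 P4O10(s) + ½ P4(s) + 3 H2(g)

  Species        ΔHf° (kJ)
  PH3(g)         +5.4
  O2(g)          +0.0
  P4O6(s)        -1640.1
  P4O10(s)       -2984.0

Products: 2·(-2984.0) + 1/2·(+0.0) + 3·(+0.0) = -5968.0
Reactants: 4·(+0.0) + 2·(+5.4) + 2·(-1640.1) = -3269.4
ΔH°rxn = (-5968.0) − (-3269.4) = -2698.6 kJ

ΔH°rxn = -2698.6 kJ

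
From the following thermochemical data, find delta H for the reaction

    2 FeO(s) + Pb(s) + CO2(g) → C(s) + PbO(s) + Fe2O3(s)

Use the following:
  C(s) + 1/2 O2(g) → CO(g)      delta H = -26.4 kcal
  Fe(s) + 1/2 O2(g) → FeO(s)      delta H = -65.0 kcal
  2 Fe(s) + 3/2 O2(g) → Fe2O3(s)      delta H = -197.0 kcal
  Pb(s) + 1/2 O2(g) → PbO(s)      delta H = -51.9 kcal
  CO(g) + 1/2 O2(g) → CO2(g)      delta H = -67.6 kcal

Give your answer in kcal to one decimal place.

equation 1 reversed: +26.4 kcal
equation 2 reversed and × 2: (-2)·(-65.0) = +130.0 kcal
equation 3 as written: -197.0 kcal
equation 4 as written: -51.9 kcal
equation 5 reversed: +67.6 kcal
Since enthalpy is a state function, delta H = (-1)·(-26.4) + (-2)·(-65.0) + (1)·(-197.0) + (1)·(-51.9) + (-1)·(-67.6) = -24.9 kcal

delta H = -24.9 kcal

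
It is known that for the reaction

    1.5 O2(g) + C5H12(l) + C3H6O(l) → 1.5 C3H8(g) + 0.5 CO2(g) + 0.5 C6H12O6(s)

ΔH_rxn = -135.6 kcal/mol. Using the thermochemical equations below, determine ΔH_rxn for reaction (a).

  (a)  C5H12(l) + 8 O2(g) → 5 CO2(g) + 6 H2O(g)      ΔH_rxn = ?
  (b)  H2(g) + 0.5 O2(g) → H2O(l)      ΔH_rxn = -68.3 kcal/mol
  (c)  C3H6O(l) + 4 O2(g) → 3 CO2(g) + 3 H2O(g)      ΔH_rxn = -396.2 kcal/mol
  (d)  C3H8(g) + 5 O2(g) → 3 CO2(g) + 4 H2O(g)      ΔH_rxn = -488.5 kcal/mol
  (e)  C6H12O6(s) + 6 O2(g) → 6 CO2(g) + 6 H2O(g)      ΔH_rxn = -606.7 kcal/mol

ΔH_rxn = -775.5 kcal/mol

(a) as written: contributes x
(b): not needed.
(c) as written: -396.2 kcal/mol
(d) reversed and × 3/2: (-3/2)·(-488.5) = +732.75 kcal/mol
(e) reversed and × 1/2: (-1/2)·(-606.7) = +303.35 kcal/mol
-135.6 = (-396.2) + (+732.75) + (+303.35) + x
x = (-135.6 − (+639.9)) / (1) = -775.5 kcal/mol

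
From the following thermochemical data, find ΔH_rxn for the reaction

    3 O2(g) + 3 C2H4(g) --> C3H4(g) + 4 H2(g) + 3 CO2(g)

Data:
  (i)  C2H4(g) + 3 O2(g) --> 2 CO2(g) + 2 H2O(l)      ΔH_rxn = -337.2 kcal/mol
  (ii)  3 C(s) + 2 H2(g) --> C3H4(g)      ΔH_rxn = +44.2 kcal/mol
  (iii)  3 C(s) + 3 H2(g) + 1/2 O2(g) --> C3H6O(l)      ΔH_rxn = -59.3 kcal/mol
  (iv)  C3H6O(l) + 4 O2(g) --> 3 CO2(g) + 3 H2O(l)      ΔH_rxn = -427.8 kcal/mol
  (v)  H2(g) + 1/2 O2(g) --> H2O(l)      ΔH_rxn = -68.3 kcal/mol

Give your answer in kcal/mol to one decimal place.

(i) × 3: (3)·(-337.2) = -1011.6 kcal/mol
(ii) as written: +44.2 kcal/mol
(iii) reversed: +59.3 kcal/mol
(iv) reversed: +427.8 kcal/mol
(v) reversed and × 3: (-3)·(-68.3) = +204.9 kcal/mol
Summing the manipulated equations, ΔH_rxn = (3)·(-337.2) + (1)·(+44.2) + (-1)·(-59.3) + (-1)·(-427.8) + (-3)·(-68.3) = -275.4 kcal/mol

ΔH_rxn = -275.4 kcal/mol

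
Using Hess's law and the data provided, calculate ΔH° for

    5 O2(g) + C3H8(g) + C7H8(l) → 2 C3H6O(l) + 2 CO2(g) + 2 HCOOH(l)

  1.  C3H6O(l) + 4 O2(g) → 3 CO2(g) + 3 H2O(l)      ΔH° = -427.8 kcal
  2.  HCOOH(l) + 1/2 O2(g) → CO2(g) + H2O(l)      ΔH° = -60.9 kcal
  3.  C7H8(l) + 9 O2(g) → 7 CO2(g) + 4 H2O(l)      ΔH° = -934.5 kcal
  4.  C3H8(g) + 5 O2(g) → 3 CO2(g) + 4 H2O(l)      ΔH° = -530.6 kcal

ΔH° = -487.7 kcal

eq. 1 reversed and × 2 (reverse to put C3H6O(l) on the product side; ×2 to match 2 C3H6O(l) in the target): (-2)·(-427.8) = +855.6 kcal
eq. 2 reversed and × 2 (reverse to put HCOOH(l) on the product side; scale by 2 for the 2 HCOOH(l)): (-2)·(-60.9) = +121.8 kcal
eq. 3 as written (C7H8(l) already on the reactant side): -934.5 kcal
eq. 4 as written (C3H8(g) already on the reactant side): -530.6 kcal
Summing the manipulated equations, ΔH° = (-2)·(-427.8) + (-2)·(-60.9) + (1)·(-934.5) + (1)·(-530.6) = -487.7 kcal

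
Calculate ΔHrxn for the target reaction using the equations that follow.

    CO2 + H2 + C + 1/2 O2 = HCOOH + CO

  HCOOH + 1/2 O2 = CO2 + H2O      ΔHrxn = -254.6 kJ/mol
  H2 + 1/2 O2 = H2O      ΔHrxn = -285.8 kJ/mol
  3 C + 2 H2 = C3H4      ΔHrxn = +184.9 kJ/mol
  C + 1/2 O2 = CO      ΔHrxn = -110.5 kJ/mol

ΔHrxn = -141.7 kJ/mol

equation 1 reversed: +254.6 kJ/mol
equation 2 as written: -285.8 kJ/mol
equation 3: not needed.
equation 4 as written: -110.5 kJ/mol
ΔHrxn = (-1)·(-254.6) + (1)·(-285.8) + (1)·(-110.5) = -141.7 kJ/mol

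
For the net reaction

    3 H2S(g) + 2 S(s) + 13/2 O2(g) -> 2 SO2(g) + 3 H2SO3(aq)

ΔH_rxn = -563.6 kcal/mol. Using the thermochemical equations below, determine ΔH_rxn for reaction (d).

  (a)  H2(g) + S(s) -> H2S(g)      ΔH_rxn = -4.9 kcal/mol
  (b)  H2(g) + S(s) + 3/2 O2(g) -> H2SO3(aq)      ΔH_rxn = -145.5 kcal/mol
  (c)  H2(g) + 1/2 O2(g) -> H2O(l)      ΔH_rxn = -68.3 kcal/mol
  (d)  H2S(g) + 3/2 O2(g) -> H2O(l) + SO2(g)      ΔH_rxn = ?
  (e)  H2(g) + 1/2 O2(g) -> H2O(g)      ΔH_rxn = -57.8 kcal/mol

(a) reversed: +4.9 kcal/mol
(b) × 3: (3)·(-145.5) = -436.5 kcal/mol
(c) reversed and × 2: (-2)·(-68.3) = +136.6 kcal/mol
(d) × 2: contributes 2·x
(e): not needed.
-563.6 = (+4.9) + (-436.5) + (+136.6) + 2·x
x = (-563.6 − (-295.0)) / (2) = -134.3 kcal/mol

ΔH_rxn = -134.3 kcal/mol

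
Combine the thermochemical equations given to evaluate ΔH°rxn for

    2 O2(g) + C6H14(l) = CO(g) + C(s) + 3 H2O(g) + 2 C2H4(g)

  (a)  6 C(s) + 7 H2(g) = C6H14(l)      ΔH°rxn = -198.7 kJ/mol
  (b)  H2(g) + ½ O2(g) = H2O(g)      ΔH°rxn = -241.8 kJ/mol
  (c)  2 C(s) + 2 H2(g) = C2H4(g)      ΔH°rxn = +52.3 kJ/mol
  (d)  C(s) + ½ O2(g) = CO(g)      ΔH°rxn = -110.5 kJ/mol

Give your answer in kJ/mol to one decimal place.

ΔH°rxn = -532.6 kJ/mol

(a) reversed (reverse to put C6H14(l) on the reactant side): +198.7 kJ/mol
(b) × 3 (scale by 3 for the 3 H2O(g)): (3)·(-241.8) = -725.4 kJ/mol
(c) × 2 (×2 to match 2 C2H4(g) in the target): (2)·(+52.3) = +104.6 kJ/mol
(d) as written (CO(g) already on the product side): -110.5 kJ/mol
Combining the equations, ΔH°rxn = (-1)·(-198.7) + (3)·(-241.8) + (2)·(+52.3) + (1)·(-110.5) = -532.6 kJ/mol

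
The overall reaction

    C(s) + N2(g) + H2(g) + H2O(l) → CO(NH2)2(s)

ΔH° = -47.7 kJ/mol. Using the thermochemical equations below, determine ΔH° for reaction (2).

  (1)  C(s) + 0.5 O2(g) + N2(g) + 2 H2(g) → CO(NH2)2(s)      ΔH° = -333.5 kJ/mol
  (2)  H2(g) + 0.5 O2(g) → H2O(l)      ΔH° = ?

(1) as written (CO(NH2)2(s) already on the product side): -333.5 kJ/mol
(2) reversed (reverse to put H2O(l) on the reactant side): contributes −x
-47.7 = (-333.5) − x
x = (-47.7 − (-333.5)) / (-1) = -285.8 kJ/mol

ΔH° = -285.8 kJ/mol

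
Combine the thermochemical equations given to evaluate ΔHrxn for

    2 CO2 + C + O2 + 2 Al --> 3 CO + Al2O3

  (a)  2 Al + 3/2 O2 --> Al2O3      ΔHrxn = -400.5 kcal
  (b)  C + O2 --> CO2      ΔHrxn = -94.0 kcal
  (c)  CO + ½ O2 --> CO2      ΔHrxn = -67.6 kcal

ΔHrxn = -291.7 kcal

(a) as written (Al2O3 already on the product side): -400.5 kcal
(b) as written (C already on the reactant side): -94.0 kcal
(c) reversed and × 3 (reverse to put CO on the product side; ×3 to match 3 CO in the target): (-3)·(-67.6) = +202.8 kcal
ΔHrxn = (1)·(-400.5) + (1)·(-94.0) + (-3)·(-67.6) = -291.7 kcal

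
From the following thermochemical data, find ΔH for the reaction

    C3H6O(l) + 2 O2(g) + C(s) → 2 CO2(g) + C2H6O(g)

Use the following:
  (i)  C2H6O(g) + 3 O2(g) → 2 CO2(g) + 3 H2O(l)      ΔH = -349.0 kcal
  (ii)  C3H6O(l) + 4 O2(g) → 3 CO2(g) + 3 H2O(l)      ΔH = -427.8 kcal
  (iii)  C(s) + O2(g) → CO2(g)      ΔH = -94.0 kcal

ΔH = -172.8 kcal

(i) reversed: +349.0 kcal
(ii) as written: -427.8 kcal
(iii) as written: -94.0 kcal
ΔH = (+349.0) + (-427.8) + (-94.0) = -172.8 kcal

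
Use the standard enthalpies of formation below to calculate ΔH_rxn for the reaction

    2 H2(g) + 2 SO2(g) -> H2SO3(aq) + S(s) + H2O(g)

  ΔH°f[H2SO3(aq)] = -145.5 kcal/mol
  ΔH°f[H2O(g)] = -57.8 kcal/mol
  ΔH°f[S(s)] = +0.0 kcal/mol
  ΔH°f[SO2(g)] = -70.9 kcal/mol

ΔH_rxn = -61.5 kcal/mol

Products: 1·(-145.5) + 1·(+0.0) + 1·(-57.8) = -203.3
Reactants: 2·(+0.0) + 2·(-70.9) = -141.8
ΔH_rxn = (-203.3) − (-141.8) = -61.5 kcal/mol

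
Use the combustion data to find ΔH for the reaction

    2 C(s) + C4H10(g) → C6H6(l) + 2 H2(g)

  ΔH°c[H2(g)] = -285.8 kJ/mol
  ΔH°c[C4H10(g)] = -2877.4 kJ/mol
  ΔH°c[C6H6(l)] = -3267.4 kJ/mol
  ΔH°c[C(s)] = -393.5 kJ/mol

ΔH = 174.6 kJ/mol

With combustion enthalpies, reactants minus products:
= [2·(-393.5) + 1·(-2877.4)] − [1·(-3267.4) + 2·(-285.8)]
= 174.6 kJ/mol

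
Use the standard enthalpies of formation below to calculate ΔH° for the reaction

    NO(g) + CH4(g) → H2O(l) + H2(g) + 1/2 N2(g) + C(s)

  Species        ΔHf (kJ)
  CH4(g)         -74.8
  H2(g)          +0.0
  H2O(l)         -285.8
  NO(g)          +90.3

ΔH° = -301.3 kJ

Products: 1·(-285.8) + 1·(+0.0) + 1/2·(+0.0) + 1·(+0.0) = -285.8
Reactants: 1·(+90.3) + 1·(-74.8) = +15.5
ΔH° = (-285.8) − (+15.5) = -301.3 kJ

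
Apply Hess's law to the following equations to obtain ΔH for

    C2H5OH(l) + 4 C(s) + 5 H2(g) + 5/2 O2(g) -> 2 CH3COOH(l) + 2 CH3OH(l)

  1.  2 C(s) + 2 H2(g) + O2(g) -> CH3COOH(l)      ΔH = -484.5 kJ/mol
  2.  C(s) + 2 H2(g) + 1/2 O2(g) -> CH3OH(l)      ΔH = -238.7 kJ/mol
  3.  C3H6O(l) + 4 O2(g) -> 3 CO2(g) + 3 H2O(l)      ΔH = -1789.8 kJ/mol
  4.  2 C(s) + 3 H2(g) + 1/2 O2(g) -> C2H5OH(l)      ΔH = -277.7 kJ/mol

eq. 1 × 2 (×2 to match 2 CH3COOH(l) in the target): (2)·(-484.5) = -969.0 kJ/mol
eq. 2 × 2 (scale by 2 for the 2 CH3OH(l)): (2)·(-238.7) = -477.4 kJ/mol
eq. 3: not needed (C3H6O(l) appears nowhere else).
eq. 4 reversed (reverse to put C2H5OH(l) on the reactant side): +277.7 kJ/mol
By Hess's law, ΔH = (2)·(-484.5) + (2)·(-238.7) + (-1)·(-277.7) = -1168.7 kJ/mol

ΔH = -1168.7 kJ/mol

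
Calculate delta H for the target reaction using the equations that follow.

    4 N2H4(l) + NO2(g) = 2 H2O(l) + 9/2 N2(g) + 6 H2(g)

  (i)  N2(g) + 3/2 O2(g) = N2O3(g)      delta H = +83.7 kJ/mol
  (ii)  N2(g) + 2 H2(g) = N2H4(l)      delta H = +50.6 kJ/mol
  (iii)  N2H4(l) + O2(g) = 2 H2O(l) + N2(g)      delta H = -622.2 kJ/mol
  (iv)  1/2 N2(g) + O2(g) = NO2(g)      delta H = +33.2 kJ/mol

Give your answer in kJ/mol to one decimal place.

delta H = -807.2 kJ/mol

(i): not needed (N2O3(g) appears nowhere else).
(ii) reversed and × 3 (H2(g) must end up as a product; ×3 to match 6 H2(g) in the target): (-3)·(+50.6) = -151.8 kJ/mol
(iii) as written (H2O(l) already on the product side): -622.2 kJ/mol
(iv) reversed (reverse to put NO2(g) on the reactant side): -33.2 kJ/mol
Combining the equations, delta H = (-3)·(+50.6) + (1)·(-622.2) + (-1)·(+33.2) = -807.2 kJ/mol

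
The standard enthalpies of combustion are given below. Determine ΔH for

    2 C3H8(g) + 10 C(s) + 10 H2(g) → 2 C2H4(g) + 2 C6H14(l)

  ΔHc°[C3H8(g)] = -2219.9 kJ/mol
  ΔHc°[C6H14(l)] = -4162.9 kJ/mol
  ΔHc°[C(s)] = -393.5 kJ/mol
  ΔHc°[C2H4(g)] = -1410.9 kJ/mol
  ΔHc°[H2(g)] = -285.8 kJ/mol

ΔH = -85.2 kJ/mol

With combustion enthalpies, reactants minus products:
= [2·(-2219.9) + 10·(-393.5) + 10·(-285.8)] − [2·(-1410.9) + 2·(-4162.9)]
= -85.2 kJ/mol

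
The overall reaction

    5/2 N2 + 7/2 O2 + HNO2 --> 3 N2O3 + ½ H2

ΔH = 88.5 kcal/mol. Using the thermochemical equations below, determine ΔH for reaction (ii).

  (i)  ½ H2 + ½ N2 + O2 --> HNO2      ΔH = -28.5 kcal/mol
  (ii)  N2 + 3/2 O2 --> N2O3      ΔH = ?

ΔH = 20.0 kcal/mol

(i) reversed (HNO2 must end up as a reactant): +28.5 kcal/mol
(ii) × 3 (×3 to match 3 N2O3 in the target): contributes 3·x
+88.5 = (+28.5) + 3·x
x = (+88.5 − (+28.5)) / (3) = 20.0 kcal/mol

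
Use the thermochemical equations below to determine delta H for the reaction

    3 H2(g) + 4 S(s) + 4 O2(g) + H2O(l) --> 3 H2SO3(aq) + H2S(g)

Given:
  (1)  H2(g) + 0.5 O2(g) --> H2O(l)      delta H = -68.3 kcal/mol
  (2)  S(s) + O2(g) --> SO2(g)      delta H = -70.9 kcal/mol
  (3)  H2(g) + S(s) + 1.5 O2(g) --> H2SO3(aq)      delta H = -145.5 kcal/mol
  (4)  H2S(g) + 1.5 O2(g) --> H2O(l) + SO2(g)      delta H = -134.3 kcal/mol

(1): not needed.
(2) as written: -70.9 kcal/mol
(3) × 3 (×3 to match 3 H2SO3(aq) in the target): (3)·(-145.5) = -436.5 kcal/mol
(4) reversed (reverse to put H2S(g) on the product side): +134.3 kcal/mol
delta H = (-70.9) + (-436.5) + (+134.3) = -373.1 kcal/mol

delta H = -373.1 kcal/mol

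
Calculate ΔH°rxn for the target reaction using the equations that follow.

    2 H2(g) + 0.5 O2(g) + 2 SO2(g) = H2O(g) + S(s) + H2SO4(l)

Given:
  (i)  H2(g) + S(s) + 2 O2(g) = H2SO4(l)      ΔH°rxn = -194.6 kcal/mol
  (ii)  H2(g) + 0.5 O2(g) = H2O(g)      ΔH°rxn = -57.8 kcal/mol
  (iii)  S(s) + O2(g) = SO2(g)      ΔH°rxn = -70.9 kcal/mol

(i) as written: -194.6 kcal/mol
(ii) as written: -57.8 kcal/mol
(iii) reversed and × 2: (-2)·(-70.9) = +141.8 kcal/mol
Combining the equations, ΔH°rxn = (-194.6) + (-57.8) + (+141.8) = -110.6 kcal/mol

ΔH°rxn = -110.6 kcal/mol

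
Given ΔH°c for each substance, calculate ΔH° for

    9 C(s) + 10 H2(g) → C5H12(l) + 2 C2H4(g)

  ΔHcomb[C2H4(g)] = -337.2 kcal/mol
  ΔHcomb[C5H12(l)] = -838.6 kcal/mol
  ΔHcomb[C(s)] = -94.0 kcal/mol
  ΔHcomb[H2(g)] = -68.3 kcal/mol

Using ΔH = Σ nΔHc°(reactants) − Σ nΔHc°(products):
= [9·(-94.0) + 10·(-68.3)] − [1·(-838.6) + 2·(-337.2)]
= -16.0 kcal/mol

ΔH° = -16.0 kcal/mol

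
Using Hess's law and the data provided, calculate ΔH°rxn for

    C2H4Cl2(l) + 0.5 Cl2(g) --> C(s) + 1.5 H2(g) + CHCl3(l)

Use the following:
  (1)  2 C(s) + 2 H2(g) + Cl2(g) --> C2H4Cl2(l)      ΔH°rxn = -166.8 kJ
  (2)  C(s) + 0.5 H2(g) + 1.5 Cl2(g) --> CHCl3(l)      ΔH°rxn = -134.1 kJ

ΔH°rxn = 32.7 kJ

(1) reversed: +166.8 kJ
(2) as written: -134.1 kJ
Since enthalpy is a state function, ΔH°rxn = (+166.8) + (-134.1) = 32.7 kJ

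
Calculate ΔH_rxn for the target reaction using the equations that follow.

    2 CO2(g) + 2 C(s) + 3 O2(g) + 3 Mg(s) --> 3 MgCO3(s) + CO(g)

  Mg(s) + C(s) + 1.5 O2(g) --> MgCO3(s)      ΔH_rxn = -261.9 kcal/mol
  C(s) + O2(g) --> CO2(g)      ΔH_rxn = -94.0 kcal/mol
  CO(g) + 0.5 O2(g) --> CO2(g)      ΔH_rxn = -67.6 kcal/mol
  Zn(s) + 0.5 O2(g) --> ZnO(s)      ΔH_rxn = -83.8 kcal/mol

equation 1 × 3 (×3 to match 3 MgCO3(s) in the target): (3)·(-261.9) = -785.7 kcal/mol
equation 2 reversed: +94.0 kcal/mol
equation 3 reversed (reverse to put CO(g) on the product side): +67.6 kcal/mol
equation 4: not needed (ZnO(s) appears nowhere else).
Since enthalpy is a state function, ΔH_rxn = (-785.7) + (+94.0) + (+67.6) = -624.1 kcal/mol

ΔH_rxn = -624.1 kcal/mol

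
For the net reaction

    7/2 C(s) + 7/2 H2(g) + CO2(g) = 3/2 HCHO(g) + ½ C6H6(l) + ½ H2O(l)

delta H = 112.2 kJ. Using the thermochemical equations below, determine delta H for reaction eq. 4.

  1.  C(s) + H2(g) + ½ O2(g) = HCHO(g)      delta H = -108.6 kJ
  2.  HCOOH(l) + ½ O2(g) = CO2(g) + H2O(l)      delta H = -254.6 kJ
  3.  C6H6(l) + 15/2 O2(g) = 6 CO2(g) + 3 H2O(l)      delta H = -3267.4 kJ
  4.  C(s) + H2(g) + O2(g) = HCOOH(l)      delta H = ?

delta H = -424.7 kJ

eq. 1 × 3/2: (3/2)·(-108.6) = -162.9 kJ
eq. 2 × 2: (2)·(-254.6) = -509.2 kJ
eq. 3 reversed and × 1/2: (-1/2)·(-3267.4) = +1633.7 kJ
eq. 4 × 2: contributes 2·x
+112.2 = (-162.9) + (-509.2) + (+1633.7) + 2·x
x = (+112.2 − (+961.6)) / (2) = -424.7 kJ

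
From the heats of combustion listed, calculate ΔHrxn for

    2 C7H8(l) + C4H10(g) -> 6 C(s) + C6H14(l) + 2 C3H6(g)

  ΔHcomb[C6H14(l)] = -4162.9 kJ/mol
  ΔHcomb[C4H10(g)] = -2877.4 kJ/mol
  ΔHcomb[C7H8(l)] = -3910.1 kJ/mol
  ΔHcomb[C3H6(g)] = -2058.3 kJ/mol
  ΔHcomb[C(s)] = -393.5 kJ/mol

ΔHrxn = -57.1 kJ/mol

With combustion enthalpies, reactants minus products:
= [2·(-3910.1) + 1·(-2877.4)] − [6·(-393.5) + 1·(-4162.9) + 2·(-2058.3)]
= -57.1 kJ/mol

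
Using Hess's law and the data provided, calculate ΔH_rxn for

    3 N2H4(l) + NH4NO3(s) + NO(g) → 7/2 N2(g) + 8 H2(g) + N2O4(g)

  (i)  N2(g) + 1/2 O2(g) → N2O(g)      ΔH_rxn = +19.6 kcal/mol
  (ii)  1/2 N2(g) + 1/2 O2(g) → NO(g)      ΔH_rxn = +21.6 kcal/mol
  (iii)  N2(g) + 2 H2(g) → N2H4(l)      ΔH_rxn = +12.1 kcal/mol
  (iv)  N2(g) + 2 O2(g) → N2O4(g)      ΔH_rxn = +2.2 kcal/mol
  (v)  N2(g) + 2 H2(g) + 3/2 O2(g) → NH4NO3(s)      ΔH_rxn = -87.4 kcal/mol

ΔH_rxn = 31.7 kcal/mol

(i): not needed.
(ii) reversed: -21.6 kcal/mol
(iii) reversed and × 3: (-3)·(+12.1) = -36.3 kcal/mol
(iv) as written: +2.2 kcal/mol
(v) reversed: +87.4 kcal/mol
ΔH_rxn = (-21.6) + (-36.3) + (+2.2) + (+87.4) = 31.7 kcal/mol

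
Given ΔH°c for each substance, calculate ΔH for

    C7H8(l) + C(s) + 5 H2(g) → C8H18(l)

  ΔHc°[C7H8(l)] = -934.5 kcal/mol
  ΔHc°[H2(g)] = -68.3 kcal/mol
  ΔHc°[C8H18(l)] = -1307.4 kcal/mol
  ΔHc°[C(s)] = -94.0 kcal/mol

ΔH = -62.6 kcal/mol

Using ΔH = Σ nΔHc°(reactants) − Σ nΔHc°(products):
= [1·(-934.5) + 1·(-94.0) + 5·(-68.3)] − [1·(-1307.4)]
= -62.6 kcal/mol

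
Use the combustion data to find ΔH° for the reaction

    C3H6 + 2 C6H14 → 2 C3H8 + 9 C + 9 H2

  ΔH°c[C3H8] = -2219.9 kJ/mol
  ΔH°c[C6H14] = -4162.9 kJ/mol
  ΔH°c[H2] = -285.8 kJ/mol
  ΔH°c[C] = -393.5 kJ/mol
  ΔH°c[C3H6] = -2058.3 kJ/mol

ΔH° = 169.4 kJ/mol

Using ΔH = Σ nΔHc°(reactants) − Σ nΔHc°(products):
= [1·(-2058.3) + 2·(-4162.9)] − [2·(-2219.9) + 9·(-393.5) + 9·(-285.8)]
= 169.4 kJ/mol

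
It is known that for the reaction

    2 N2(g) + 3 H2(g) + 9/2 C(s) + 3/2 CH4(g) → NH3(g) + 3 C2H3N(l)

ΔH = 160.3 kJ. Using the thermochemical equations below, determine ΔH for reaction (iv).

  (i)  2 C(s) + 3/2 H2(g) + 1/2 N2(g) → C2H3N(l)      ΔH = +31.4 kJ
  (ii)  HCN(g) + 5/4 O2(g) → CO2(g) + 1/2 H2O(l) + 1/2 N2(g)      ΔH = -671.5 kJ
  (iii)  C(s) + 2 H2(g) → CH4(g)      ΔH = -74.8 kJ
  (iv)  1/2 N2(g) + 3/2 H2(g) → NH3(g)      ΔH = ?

(i) × 3: (3)·(+31.4) = +94.2 kJ
(ii): not needed.
(iii) reversed and × 3/2: (-3/2)·(-74.8) = +112.2 kJ
(iv) as written: contributes x
+160.3 = (+94.2) + (+112.2) + x
x = (+160.3 − (+206.4)) / (1) = -46.1 kJ

ΔH = -46.1 kJ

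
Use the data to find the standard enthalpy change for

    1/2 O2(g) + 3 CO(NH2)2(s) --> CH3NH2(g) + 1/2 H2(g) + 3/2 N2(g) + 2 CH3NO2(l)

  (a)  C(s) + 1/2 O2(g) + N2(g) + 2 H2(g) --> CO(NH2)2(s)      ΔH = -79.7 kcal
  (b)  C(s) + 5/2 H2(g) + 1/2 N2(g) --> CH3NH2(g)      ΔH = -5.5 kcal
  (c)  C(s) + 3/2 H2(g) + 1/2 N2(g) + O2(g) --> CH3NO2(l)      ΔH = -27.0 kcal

ΔH = 179.6 kcal

(a) reversed and × 3 (reverse to put CO(NH2)2(s) on the reactant side; ×3 to match 3 CO(NH2)2(s) in the target): (-3)·(-79.7) = +239.1 kcal
(b) as written (CH3NH2(g) already on the product side): -5.5 kcal
(c) × 2 (×2 to match 2 CH3NO2(l) in the target): (2)·(-27.0) = -54.0 kcal
By Hess's law, ΔH = (+239.1) + (-5.5) + (-54.0) = 179.6 kcal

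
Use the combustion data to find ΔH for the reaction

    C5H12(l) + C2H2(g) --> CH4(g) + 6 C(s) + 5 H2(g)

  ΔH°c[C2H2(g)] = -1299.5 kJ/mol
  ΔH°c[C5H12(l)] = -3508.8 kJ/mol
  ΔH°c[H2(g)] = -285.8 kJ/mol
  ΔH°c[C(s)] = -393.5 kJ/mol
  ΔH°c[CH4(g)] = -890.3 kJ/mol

ΔH = -128.0 kJ/mol

Using ΔH = Σ nΔHc°(reactants) − Σ nΔHc°(products):
= [1·(-3508.8) + 1·(-1299.5)] − [1·(-890.3) + 6·(-393.5) + 5·(-285.8)]
= -128.0 kJ/mol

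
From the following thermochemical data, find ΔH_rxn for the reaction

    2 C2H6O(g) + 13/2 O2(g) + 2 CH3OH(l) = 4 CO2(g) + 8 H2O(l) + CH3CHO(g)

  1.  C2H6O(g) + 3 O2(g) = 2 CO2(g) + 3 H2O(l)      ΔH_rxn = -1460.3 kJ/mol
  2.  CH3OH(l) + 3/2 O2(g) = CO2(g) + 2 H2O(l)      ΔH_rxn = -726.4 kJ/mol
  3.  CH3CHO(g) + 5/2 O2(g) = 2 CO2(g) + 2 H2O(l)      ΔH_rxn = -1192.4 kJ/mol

eq. 1 × 2 (×2 to match 2 C2H6O(g) in the target): (2)·(-1460.3) = -2920.6 kJ/mol
eq. 2 × 2 (×2 to match 2 CH3OH(l) in the target): (2)·(-726.4) = -1452.8 kJ/mol
eq. 3 reversed (CH3CHO(g) must end up as a product): +1192.4 kJ/mol
Summing the manipulated equations, ΔH_rxn = (-2920.6) + (-1452.8) + (+1192.4) = -3181.0 kJ/mol

ΔH_rxn = -3181.0 kJ/mol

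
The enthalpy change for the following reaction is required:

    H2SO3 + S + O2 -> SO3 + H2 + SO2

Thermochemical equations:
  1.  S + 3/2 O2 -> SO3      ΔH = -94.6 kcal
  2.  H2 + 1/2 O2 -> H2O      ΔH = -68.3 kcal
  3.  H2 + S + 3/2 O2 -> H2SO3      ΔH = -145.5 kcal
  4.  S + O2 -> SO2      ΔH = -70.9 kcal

eq. 1 as written (SO3 already on the product side): -94.6 kcal
eq. 2: not needed (H2O appears nowhere else).
eq. 3 reversed (H2SO3 must end up as a reactant): +145.5 kcal
eq. 4 as written (SO2 already on the product side): -70.9 kcal
ΔH = (-94.6) + (+145.5) + (-70.9) = -20.0 kcal

ΔH = -20.0 kcal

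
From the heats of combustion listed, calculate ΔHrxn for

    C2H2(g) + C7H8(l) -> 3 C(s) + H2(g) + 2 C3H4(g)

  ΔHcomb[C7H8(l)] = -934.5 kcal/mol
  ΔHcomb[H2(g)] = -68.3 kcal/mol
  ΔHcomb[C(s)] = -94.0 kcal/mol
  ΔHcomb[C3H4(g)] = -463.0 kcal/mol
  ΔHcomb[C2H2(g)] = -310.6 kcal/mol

ΔHrxn = 31.2 kcal/mol

Using ΔH = Σ nΔHc°(reactants) − Σ nΔHc°(products):
= [1·(-310.6) + 1·(-934.5)] − [3·(-94.0) + 1·(-68.3) + 2·(-463.0)]
= 31.2 kcal/mol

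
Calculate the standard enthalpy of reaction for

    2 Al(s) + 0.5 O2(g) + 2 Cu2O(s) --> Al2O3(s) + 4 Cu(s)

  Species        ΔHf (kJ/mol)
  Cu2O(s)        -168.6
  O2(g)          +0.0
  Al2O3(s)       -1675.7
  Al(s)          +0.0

Products: 1·(-1675.7) + 4·(+0.0) = -1675.7
Reactants: 2·(+0.0) + 1/2·(+0.0) + 2·(-168.6) = -337.2
ΔH° = (-1675.7) − (-337.2) = -1338.5 kJ/mol

ΔH° = -1338.5 kJ/mol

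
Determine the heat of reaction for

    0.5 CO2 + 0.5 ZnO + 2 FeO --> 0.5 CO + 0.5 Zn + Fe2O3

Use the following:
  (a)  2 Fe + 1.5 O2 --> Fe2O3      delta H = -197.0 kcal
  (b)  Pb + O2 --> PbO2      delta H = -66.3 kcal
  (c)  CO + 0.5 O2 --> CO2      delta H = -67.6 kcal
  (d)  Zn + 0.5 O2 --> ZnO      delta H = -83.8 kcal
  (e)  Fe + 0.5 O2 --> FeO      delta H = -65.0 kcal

(a) as written: -197.0 kcal
(b): not needed.
(c) reversed and × 1/2: (-1/2)·(-67.6) = +33.8 kcal
(d) reversed and × 1/2: (-1/2)·(-83.8) = +41.9 kcal
(e) reversed and × 2: (-2)·(-65.0) = +130.0 kcal
Combining the equations, delta H = (1)·(-197.0) + (-1/2)·(-67.6) + (-1/2)·(-83.8) + (-2)·(-65.0) = 8.7 kcal

delta H = 8.7 kcal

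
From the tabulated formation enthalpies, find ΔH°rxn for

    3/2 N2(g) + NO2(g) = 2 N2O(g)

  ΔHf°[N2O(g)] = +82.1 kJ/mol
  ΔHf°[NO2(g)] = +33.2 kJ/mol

ΔH°rxn = 131.0 kJ/mol

Products: 2·(+82.1) = +164.2
Reactants: 3/2·(+0.0) + 1·(+33.2) = +33.2
ΔH°rxn = (+164.2) − (+33.2) = 131.0 kJ/mol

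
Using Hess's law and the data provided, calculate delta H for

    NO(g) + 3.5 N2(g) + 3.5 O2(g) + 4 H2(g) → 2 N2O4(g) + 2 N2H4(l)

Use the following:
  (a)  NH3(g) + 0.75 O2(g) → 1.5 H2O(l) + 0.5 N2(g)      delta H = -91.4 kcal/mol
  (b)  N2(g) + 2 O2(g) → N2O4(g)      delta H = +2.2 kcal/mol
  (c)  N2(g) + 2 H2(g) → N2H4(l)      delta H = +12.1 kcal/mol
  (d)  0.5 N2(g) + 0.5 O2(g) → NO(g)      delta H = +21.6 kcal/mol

(a): not needed.
(b) × 2: (2)·(+2.2) = +4.4 kcal/mol
(c) × 2: (2)·(+12.1) = +24.2 kcal/mol
(d) reversed: -21.6 kcal/mol
Combining the equations, delta H = (+4.4) + (+24.2) + (-21.6) = 7.0 kcal/mol

delta H = 7.0 kcal/mol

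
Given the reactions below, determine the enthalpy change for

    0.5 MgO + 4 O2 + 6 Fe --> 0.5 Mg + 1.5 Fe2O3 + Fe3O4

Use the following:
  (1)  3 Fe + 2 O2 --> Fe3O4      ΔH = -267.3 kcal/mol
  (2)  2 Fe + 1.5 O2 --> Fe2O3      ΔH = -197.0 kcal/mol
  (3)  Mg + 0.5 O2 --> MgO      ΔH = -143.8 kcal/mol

(1) as written (Fe3O4 already on the product side): -267.3 kcal/mol
(2) × 3/2 (×3/2 to match 3/2 Fe2O3 in the target): (3/2)·(-197.0) = -295.5 kcal/mol
(3) reversed and × 1/2 (MgO must end up as a reactant; ×1/2 to match 1/2 MgO in the target): (-1/2)·(-143.8) = +71.9 kcal/mol
ΔH = (1)·(-267.3) + (3/2)·(-197.0) + (-1/2)·(-143.8) = -490.9 kcal/mol

ΔH = -490.9 kcal/mol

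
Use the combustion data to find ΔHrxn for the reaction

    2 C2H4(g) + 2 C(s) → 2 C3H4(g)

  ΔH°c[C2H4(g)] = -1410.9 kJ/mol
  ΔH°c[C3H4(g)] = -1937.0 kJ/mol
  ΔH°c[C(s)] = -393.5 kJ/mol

With combustion enthalpies, reactants minus products:
= [2·(-1410.9) + 2·(-393.5)] − [2·(-1937.0)]
= 265.2 kJ/mol

ΔHrxn = 265.2 kJ/mol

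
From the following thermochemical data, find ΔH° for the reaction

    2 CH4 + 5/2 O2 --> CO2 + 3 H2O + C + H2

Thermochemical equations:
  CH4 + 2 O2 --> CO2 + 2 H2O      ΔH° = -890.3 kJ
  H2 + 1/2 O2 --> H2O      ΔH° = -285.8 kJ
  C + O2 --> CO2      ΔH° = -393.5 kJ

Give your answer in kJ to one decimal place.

equation 1 × 2 (×2 to match 2 CH4 in the target): (2)·(-890.3) = -1780.6 kJ
equation 2 reversed (H2 must end up as a product): +285.8 kJ
equation 3 reversed (C must end up as a product): +393.5 kJ
By Hess's law, ΔH° = (2)·(-890.3) + (-1)·(-285.8) + (-1)·(-393.5) = -1101.3 kJ

ΔH° = -1101.3 kJ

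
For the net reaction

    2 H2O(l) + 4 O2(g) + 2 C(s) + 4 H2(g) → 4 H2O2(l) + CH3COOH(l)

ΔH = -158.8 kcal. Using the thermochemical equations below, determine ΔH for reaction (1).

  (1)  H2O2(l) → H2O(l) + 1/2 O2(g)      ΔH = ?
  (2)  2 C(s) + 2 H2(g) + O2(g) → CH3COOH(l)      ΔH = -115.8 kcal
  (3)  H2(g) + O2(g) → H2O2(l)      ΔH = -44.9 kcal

ΔH = -23.4 kcal

(1) reversed and × 2 (reverse to put H2O(l) on the reactant side; scale by 2 for the 2 H2O(l)): contributes −2·x
(2) as written (CH3COOH(l) already on the product side): -115.8 kcal
(3) × 2: (2)·(-44.9) = -89.8 kcal
-158.8 = (-115.8) + (-89.8) − 2·x
x = (-158.8 − (-205.6)) / (-2) = -23.4 kcal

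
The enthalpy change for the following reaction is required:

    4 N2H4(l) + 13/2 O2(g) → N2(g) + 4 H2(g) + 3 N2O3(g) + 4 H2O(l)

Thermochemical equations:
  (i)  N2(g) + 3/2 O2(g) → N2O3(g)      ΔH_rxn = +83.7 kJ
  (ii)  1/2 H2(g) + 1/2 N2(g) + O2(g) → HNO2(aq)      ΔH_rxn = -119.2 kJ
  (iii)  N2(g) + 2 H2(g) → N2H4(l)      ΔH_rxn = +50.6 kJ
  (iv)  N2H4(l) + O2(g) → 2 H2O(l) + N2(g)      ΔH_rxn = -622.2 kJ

ΔH_rxn = -1094.5 kJ

(i) × 3 (scale by 3 for the 3 N2O3(g)): (3)·(+83.7) = +251.1 kJ
(ii): not needed (HNO2(aq) appears nowhere else).
(iii) reversed and × 2: (-2)·(+50.6) = -101.2 kJ
(iv) × 2 (scale by 2 for the 4 H2O(l)): (2)·(-622.2) = -1244.4 kJ
ΔH_rxn = (+251.1) + (-101.2) + (-1244.4) = -1094.5 kJ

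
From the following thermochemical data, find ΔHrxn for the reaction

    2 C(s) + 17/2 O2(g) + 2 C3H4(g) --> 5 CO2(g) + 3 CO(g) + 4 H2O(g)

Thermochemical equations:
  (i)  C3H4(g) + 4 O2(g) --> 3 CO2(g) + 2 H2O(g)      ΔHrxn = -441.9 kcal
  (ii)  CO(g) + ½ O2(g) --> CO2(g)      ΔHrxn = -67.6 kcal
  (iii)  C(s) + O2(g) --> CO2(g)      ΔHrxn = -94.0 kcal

ΔHrxn = -869.0 kcal

(i) × 2 (scale by 2 for the 2 C3H4(g)): (2)·(-441.9) = -883.8 kcal
(ii) reversed and × 3 (reverse to put CO(g) on the product side; ×3 to match 3 CO(g) in the target): (-3)·(-67.6) = +202.8 kcal
(iii) × 2 (×2 to match 2 C(s) in the target): (2)·(-94.0) = -188.0 kcal
Summing the manipulated equations, ΔHrxn = (2)·(-441.9) + (-3)·(-67.6) + (2)·(-94.0) = -869.0 kcal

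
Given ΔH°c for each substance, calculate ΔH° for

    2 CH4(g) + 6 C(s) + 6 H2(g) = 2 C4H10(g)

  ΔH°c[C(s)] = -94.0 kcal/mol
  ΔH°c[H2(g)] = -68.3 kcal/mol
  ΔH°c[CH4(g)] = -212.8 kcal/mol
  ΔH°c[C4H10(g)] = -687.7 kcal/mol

ΔH° = -24.0 kcal/mol

Using ΔH = Σ nΔHc°(reactants) − Σ nΔHc°(products):
= [2·(-212.8) + 6·(-94.0) + 6·(-68.3)] − [2·(-687.7)]
= -24.0 kcal/mol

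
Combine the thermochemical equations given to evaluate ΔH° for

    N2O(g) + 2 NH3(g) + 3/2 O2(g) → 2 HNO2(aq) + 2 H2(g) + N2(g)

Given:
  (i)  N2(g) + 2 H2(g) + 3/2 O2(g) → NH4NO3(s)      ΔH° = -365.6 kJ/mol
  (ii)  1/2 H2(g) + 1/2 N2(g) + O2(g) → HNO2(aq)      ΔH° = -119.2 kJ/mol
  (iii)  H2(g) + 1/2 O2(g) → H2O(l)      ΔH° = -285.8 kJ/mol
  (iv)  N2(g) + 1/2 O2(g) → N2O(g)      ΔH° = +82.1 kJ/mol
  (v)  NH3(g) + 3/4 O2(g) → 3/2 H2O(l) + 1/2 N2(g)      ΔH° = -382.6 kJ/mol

(i): not needed.
(ii) × 2: (2)·(-119.2) = -238.4 kJ/mol
(iii) reversed and × 3: (-3)·(-285.8) = +857.4 kJ/mol
(iv) reversed: -82.1 kJ/mol
(v) × 2: (2)·(-382.6) = -765.2 kJ/mol
ΔH° = (-238.4) + (+857.4) + (-82.1) + (-765.2) = -228.3 kJ/mol

ΔH° = -228.3 kJ/mol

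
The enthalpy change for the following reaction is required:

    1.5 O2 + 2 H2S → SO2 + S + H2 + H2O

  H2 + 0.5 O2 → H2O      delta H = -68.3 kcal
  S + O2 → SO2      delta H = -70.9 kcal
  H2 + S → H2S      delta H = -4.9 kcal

equation 1 as written (H2O already on the product side): -68.3 kcal
equation 2 as written (SO2 already on the product side): -70.9 kcal
equation 3 reversed and × 2 (H2S must end up as a reactant; scale by 2 for the 2 H2S): (-2)·(-4.9) = +9.8 kcal
Since enthalpy is a state function, delta H = (1)·(-68.3) + (1)·(-70.9) + (-2)·(-4.9) = -129.4 kcal

delta H = -129.4 kcal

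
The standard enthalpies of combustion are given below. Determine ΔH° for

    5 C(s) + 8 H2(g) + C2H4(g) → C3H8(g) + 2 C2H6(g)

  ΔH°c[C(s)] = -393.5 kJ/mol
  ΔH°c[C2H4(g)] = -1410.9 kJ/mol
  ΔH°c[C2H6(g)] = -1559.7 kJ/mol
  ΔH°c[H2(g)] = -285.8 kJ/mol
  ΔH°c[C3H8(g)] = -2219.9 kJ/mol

Using ΔH = Σ nΔHc°(reactants) − Σ nΔHc°(products):
= [5·(-393.5) + 8·(-285.8) + 1·(-1410.9)] − [1·(-2219.9) + 2·(-1559.7)]
= -325.5 kJ/mol

ΔH° = -325.5 kJ/mol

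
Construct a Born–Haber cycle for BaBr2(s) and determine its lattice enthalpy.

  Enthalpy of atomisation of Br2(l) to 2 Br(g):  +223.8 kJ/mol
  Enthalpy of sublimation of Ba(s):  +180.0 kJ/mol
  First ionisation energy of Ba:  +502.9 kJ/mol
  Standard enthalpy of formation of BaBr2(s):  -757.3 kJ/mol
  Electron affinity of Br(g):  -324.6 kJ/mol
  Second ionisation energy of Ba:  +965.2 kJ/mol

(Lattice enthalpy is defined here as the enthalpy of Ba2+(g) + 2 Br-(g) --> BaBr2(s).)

U = -1980.0 kJ/mol

ΔHf° = 1·ΔHsub + 1·(ΣIE) + 1·D(Br2) + 2·EA + U
-757.3 = 1·(+180.0) + 1·(+1468.1) + 1·(+223.8) + 2·(-324.6) + U
U = -757.3 − (+1222.7) = -1980.0 kJ/mol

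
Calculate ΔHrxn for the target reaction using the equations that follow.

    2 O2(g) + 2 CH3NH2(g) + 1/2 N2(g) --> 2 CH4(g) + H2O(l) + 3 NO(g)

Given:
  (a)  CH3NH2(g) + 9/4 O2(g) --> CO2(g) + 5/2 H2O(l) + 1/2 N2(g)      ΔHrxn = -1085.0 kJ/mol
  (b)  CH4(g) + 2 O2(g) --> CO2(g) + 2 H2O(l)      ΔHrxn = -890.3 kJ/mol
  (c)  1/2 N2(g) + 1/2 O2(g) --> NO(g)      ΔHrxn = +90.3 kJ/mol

(a) × 2: (2)·(-1085.0) = -2170.0 kJ/mol
(b) reversed and × 2: (-2)·(-890.3) = +1780.6 kJ/mol
(c) × 3: (3)·(+90.3) = +270.9 kJ/mol
ΔHrxn = (2)·(-1085.0) + (-2)·(-890.3) + (3)·(+90.3) = -118.5 kJ/mol

ΔHrxn = -118.5 kJ/mol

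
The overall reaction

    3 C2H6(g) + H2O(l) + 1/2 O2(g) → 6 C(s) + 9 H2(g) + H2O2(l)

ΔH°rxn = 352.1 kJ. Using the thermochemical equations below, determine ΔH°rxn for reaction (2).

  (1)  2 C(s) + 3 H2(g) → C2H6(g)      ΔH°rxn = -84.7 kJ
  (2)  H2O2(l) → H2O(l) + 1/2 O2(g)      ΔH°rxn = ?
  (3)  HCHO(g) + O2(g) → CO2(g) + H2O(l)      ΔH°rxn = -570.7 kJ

ΔH°rxn = -98.0 kJ

(1) reversed and × 3 (reverse to put C2H6(g) on the reactant side; ×3 to match 3 C2H6(g) in the target): (-3)·(-84.7) = +254.1 kJ
(2) reversed (H2O2(l) must end up as a product): contributes −x
(3): not needed (CO2(g) appears nowhere else).
+352.1 = (+254.1) − x
x = (+352.1 − (+254.1)) / (-1) = -98.0 kJ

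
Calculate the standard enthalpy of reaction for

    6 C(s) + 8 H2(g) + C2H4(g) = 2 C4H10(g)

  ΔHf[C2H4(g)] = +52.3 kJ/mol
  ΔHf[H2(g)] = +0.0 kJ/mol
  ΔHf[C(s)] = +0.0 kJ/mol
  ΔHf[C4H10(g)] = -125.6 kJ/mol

ΔH°rxn = Σ nΔHf°(products) − Σ nΔHf°(reactants).
Products: 2·(-125.6) = -251.2
Reactants: 6·(+0.0) + 8·(+0.0) + 1·(+52.3) = +52.3
ΔH°rxn = (-251.2) − (+52.3) = -303.5 kJ/mol

ΔH°rxn = -303.5 kJ/mol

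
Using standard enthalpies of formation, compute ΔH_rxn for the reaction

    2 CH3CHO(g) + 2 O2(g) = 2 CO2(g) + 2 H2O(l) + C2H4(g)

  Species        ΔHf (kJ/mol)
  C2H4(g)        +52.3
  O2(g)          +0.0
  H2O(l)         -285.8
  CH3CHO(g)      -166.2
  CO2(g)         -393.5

ΔH_rxn = -973.9 kJ/mol

ΔH°rxn = Σ nΔHf°(products) − Σ nΔHf°(reactants).
Products: 2·(-393.5) + 2·(-285.8) + 1·(+52.3) = -1306.3
Reactants: 2·(-166.2) + 2·(+0.0) = -332.4
ΔH_rxn = (-1306.3) − (-332.4) = -973.9 kJ/mol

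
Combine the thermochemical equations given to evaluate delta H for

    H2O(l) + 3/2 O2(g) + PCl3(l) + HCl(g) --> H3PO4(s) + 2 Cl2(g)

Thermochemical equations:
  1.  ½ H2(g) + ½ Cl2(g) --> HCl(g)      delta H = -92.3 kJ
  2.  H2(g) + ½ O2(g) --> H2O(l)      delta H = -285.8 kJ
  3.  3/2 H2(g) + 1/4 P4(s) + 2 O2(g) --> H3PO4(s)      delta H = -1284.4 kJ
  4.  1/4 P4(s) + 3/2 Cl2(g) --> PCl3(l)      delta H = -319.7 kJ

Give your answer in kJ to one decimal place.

eq. 1 reversed (reverse to put HCl(g) on the reactant side): +92.3 kJ
eq. 2 reversed (reverse to put H2O(l) on the reactant side): +285.8 kJ
eq. 3 as written (H3PO4(s) already on the product side): -1284.4 kJ
eq. 4 reversed (reverse to put PCl3(l) on the reactant side): +319.7 kJ
Summing the manipulated equations, delta H = (+92.3) + (+285.8) + (-1284.4) + (+319.7) = -586.6 kJ

delta H = -586.6 kJ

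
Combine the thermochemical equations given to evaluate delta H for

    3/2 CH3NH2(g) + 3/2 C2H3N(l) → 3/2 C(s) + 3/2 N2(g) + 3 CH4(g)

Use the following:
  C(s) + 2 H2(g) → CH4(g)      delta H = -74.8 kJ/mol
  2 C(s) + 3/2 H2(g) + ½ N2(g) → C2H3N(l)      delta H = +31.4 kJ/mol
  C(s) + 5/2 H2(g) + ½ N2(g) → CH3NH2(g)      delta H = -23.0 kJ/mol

equation 1 × 3: (3)·(-74.8) = -224.4 kJ/mol
equation 2 reversed and × 3/2: (-3/2)·(+31.4) = -47.1 kJ/mol
equation 3 reversed and × 3/2: (-3/2)·(-23.0) = +34.5 kJ/mol
Combining the equations, delta H = (3)·(-74.8) + (-3/2)·(+31.4) + (-3/2)·(-23.0) = -237.0 kJ/mol

delta H = -237.0 kJ/mol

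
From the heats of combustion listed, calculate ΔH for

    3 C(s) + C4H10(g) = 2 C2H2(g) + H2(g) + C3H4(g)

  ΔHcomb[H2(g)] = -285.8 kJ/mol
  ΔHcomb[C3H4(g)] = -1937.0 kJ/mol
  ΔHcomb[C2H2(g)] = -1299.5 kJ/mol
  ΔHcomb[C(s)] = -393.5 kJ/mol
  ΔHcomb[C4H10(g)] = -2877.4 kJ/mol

ΔH = 763.9 kJ/mol

Using ΔH = Σ nΔHc°(reactants) − Σ nΔHc°(products):
= [3·(-393.5) + 1·(-2877.4)] − [2·(-1299.5) + 1·(-285.8) + 1·(-1937.0)]
= 763.9 kJ/mol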